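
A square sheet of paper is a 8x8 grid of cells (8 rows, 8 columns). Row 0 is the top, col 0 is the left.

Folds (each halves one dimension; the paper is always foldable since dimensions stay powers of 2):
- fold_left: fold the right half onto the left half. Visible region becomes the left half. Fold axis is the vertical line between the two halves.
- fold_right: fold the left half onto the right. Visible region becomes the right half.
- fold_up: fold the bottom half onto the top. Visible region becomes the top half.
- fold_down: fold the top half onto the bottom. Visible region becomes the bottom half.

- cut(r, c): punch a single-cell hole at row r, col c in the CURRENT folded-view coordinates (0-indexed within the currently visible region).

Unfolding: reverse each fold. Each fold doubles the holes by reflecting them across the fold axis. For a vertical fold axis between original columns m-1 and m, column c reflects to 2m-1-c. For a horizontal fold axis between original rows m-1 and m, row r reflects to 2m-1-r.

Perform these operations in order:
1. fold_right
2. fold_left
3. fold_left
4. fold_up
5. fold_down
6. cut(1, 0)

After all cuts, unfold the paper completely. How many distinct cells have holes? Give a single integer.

Op 1 fold_right: fold axis v@4; visible region now rows[0,8) x cols[4,8) = 8x4
Op 2 fold_left: fold axis v@6; visible region now rows[0,8) x cols[4,6) = 8x2
Op 3 fold_left: fold axis v@5; visible region now rows[0,8) x cols[4,5) = 8x1
Op 4 fold_up: fold axis h@4; visible region now rows[0,4) x cols[4,5) = 4x1
Op 5 fold_down: fold axis h@2; visible region now rows[2,4) x cols[4,5) = 2x1
Op 6 cut(1, 0): punch at orig (3,4); cuts so far [(3, 4)]; region rows[2,4) x cols[4,5) = 2x1
Unfold 1 (reflect across h@2): 2 holes -> [(0, 4), (3, 4)]
Unfold 2 (reflect across h@4): 4 holes -> [(0, 4), (3, 4), (4, 4), (7, 4)]
Unfold 3 (reflect across v@5): 8 holes -> [(0, 4), (0, 5), (3, 4), (3, 5), (4, 4), (4, 5), (7, 4), (7, 5)]
Unfold 4 (reflect across v@6): 16 holes -> [(0, 4), (0, 5), (0, 6), (0, 7), (3, 4), (3, 5), (3, 6), (3, 7), (4, 4), (4, 5), (4, 6), (4, 7), (7, 4), (7, 5), (7, 6), (7, 7)]
Unfold 5 (reflect across v@4): 32 holes -> [(0, 0), (0, 1), (0, 2), (0, 3), (0, 4), (0, 5), (0, 6), (0, 7), (3, 0), (3, 1), (3, 2), (3, 3), (3, 4), (3, 5), (3, 6), (3, 7), (4, 0), (4, 1), (4, 2), (4, 3), (4, 4), (4, 5), (4, 6), (4, 7), (7, 0), (7, 1), (7, 2), (7, 3), (7, 4), (7, 5), (7, 6), (7, 7)]

Answer: 32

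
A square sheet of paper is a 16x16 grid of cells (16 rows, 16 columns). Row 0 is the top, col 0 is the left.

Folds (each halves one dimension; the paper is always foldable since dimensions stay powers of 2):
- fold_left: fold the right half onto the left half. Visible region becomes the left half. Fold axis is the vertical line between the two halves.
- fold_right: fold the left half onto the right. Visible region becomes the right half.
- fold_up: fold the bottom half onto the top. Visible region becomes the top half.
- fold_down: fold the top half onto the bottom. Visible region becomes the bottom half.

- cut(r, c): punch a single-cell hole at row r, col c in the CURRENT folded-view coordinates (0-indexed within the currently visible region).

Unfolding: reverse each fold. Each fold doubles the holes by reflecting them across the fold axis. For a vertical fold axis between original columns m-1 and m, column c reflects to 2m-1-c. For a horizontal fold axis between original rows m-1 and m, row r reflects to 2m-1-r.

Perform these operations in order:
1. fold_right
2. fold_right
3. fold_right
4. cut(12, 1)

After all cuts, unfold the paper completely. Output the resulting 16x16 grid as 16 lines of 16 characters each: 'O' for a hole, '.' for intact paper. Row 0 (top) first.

Op 1 fold_right: fold axis v@8; visible region now rows[0,16) x cols[8,16) = 16x8
Op 2 fold_right: fold axis v@12; visible region now rows[0,16) x cols[12,16) = 16x4
Op 3 fold_right: fold axis v@14; visible region now rows[0,16) x cols[14,16) = 16x2
Op 4 cut(12, 1): punch at orig (12,15); cuts so far [(12, 15)]; region rows[0,16) x cols[14,16) = 16x2
Unfold 1 (reflect across v@14): 2 holes -> [(12, 12), (12, 15)]
Unfold 2 (reflect across v@12): 4 holes -> [(12, 8), (12, 11), (12, 12), (12, 15)]
Unfold 3 (reflect across v@8): 8 holes -> [(12, 0), (12, 3), (12, 4), (12, 7), (12, 8), (12, 11), (12, 12), (12, 15)]

Answer: ................
................
................
................
................
................
................
................
................
................
................
................
O..OO..OO..OO..O
................
................
................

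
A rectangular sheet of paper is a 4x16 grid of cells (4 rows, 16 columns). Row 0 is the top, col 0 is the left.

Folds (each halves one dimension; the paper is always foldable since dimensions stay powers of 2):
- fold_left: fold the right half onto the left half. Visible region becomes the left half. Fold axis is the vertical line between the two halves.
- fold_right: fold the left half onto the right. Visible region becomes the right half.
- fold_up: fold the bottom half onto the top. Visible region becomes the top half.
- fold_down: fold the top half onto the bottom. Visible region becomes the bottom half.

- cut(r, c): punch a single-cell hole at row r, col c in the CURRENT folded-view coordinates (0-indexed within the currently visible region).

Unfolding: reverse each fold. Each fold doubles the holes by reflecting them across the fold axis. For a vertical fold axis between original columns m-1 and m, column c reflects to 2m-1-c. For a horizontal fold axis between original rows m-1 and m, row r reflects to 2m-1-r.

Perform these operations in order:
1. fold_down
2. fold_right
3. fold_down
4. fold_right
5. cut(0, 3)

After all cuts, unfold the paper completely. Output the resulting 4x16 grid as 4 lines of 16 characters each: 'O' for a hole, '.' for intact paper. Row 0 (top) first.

Answer: O......OO......O
O......OO......O
O......OO......O
O......OO......O

Derivation:
Op 1 fold_down: fold axis h@2; visible region now rows[2,4) x cols[0,16) = 2x16
Op 2 fold_right: fold axis v@8; visible region now rows[2,4) x cols[8,16) = 2x8
Op 3 fold_down: fold axis h@3; visible region now rows[3,4) x cols[8,16) = 1x8
Op 4 fold_right: fold axis v@12; visible region now rows[3,4) x cols[12,16) = 1x4
Op 5 cut(0, 3): punch at orig (3,15); cuts so far [(3, 15)]; region rows[3,4) x cols[12,16) = 1x4
Unfold 1 (reflect across v@12): 2 holes -> [(3, 8), (3, 15)]
Unfold 2 (reflect across h@3): 4 holes -> [(2, 8), (2, 15), (3, 8), (3, 15)]
Unfold 3 (reflect across v@8): 8 holes -> [(2, 0), (2, 7), (2, 8), (2, 15), (3, 0), (3, 7), (3, 8), (3, 15)]
Unfold 4 (reflect across h@2): 16 holes -> [(0, 0), (0, 7), (0, 8), (0, 15), (1, 0), (1, 7), (1, 8), (1, 15), (2, 0), (2, 7), (2, 8), (2, 15), (3, 0), (3, 7), (3, 8), (3, 15)]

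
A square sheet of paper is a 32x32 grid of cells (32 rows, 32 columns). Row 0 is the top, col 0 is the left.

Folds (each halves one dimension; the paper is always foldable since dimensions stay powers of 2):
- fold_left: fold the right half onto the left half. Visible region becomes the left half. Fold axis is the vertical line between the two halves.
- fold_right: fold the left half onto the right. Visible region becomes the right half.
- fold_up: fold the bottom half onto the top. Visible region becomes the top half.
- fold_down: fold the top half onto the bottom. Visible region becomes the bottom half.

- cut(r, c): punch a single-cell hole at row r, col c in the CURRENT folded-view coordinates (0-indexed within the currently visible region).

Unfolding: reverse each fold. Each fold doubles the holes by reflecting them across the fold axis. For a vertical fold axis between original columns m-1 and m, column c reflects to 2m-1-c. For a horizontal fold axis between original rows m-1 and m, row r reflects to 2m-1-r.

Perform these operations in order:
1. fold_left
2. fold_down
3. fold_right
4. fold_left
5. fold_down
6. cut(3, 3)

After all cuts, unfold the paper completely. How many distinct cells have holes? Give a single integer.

Op 1 fold_left: fold axis v@16; visible region now rows[0,32) x cols[0,16) = 32x16
Op 2 fold_down: fold axis h@16; visible region now rows[16,32) x cols[0,16) = 16x16
Op 3 fold_right: fold axis v@8; visible region now rows[16,32) x cols[8,16) = 16x8
Op 4 fold_left: fold axis v@12; visible region now rows[16,32) x cols[8,12) = 16x4
Op 5 fold_down: fold axis h@24; visible region now rows[24,32) x cols[8,12) = 8x4
Op 6 cut(3, 3): punch at orig (27,11); cuts so far [(27, 11)]; region rows[24,32) x cols[8,12) = 8x4
Unfold 1 (reflect across h@24): 2 holes -> [(20, 11), (27, 11)]
Unfold 2 (reflect across v@12): 4 holes -> [(20, 11), (20, 12), (27, 11), (27, 12)]
Unfold 3 (reflect across v@8): 8 holes -> [(20, 3), (20, 4), (20, 11), (20, 12), (27, 3), (27, 4), (27, 11), (27, 12)]
Unfold 4 (reflect across h@16): 16 holes -> [(4, 3), (4, 4), (4, 11), (4, 12), (11, 3), (11, 4), (11, 11), (11, 12), (20, 3), (20, 4), (20, 11), (20, 12), (27, 3), (27, 4), (27, 11), (27, 12)]
Unfold 5 (reflect across v@16): 32 holes -> [(4, 3), (4, 4), (4, 11), (4, 12), (4, 19), (4, 20), (4, 27), (4, 28), (11, 3), (11, 4), (11, 11), (11, 12), (11, 19), (11, 20), (11, 27), (11, 28), (20, 3), (20, 4), (20, 11), (20, 12), (20, 19), (20, 20), (20, 27), (20, 28), (27, 3), (27, 4), (27, 11), (27, 12), (27, 19), (27, 20), (27, 27), (27, 28)]

Answer: 32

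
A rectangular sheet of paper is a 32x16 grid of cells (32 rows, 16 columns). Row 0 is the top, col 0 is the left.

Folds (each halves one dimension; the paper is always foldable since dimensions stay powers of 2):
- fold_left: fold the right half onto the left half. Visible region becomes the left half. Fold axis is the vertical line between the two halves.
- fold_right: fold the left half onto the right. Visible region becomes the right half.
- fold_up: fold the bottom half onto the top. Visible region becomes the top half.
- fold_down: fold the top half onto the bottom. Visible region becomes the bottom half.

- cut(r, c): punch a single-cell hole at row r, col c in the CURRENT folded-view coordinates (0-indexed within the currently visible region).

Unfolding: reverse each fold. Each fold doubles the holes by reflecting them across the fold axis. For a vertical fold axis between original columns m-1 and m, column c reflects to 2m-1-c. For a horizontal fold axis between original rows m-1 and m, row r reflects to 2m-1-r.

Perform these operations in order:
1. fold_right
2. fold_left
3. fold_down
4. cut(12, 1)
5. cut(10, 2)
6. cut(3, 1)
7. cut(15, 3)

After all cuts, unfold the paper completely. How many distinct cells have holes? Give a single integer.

Op 1 fold_right: fold axis v@8; visible region now rows[0,32) x cols[8,16) = 32x8
Op 2 fold_left: fold axis v@12; visible region now rows[0,32) x cols[8,12) = 32x4
Op 3 fold_down: fold axis h@16; visible region now rows[16,32) x cols[8,12) = 16x4
Op 4 cut(12, 1): punch at orig (28,9); cuts so far [(28, 9)]; region rows[16,32) x cols[8,12) = 16x4
Op 5 cut(10, 2): punch at orig (26,10); cuts so far [(26, 10), (28, 9)]; region rows[16,32) x cols[8,12) = 16x4
Op 6 cut(3, 1): punch at orig (19,9); cuts so far [(19, 9), (26, 10), (28, 9)]; region rows[16,32) x cols[8,12) = 16x4
Op 7 cut(15, 3): punch at orig (31,11); cuts so far [(19, 9), (26, 10), (28, 9), (31, 11)]; region rows[16,32) x cols[8,12) = 16x4
Unfold 1 (reflect across h@16): 8 holes -> [(0, 11), (3, 9), (5, 10), (12, 9), (19, 9), (26, 10), (28, 9), (31, 11)]
Unfold 2 (reflect across v@12): 16 holes -> [(0, 11), (0, 12), (3, 9), (3, 14), (5, 10), (5, 13), (12, 9), (12, 14), (19, 9), (19, 14), (26, 10), (26, 13), (28, 9), (28, 14), (31, 11), (31, 12)]
Unfold 3 (reflect across v@8): 32 holes -> [(0, 3), (0, 4), (0, 11), (0, 12), (3, 1), (3, 6), (3, 9), (3, 14), (5, 2), (5, 5), (5, 10), (5, 13), (12, 1), (12, 6), (12, 9), (12, 14), (19, 1), (19, 6), (19, 9), (19, 14), (26, 2), (26, 5), (26, 10), (26, 13), (28, 1), (28, 6), (28, 9), (28, 14), (31, 3), (31, 4), (31, 11), (31, 12)]

Answer: 32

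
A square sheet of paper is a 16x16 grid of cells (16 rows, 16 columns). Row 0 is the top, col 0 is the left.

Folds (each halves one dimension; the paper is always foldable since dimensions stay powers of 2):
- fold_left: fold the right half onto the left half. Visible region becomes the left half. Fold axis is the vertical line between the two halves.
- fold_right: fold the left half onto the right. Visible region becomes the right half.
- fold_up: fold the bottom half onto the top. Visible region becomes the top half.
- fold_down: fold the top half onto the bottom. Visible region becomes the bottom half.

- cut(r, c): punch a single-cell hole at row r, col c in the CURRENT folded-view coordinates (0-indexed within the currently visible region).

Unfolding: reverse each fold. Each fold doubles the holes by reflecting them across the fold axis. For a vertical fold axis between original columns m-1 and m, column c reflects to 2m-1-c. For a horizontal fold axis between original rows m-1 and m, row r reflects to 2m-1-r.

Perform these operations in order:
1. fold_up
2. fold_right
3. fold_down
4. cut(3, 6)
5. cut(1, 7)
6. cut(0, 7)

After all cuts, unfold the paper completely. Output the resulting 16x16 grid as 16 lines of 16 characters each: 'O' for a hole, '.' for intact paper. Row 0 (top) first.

Answer: .O............O.
................
O..............O
O..............O
O..............O
O..............O
................
.O............O.
.O............O.
................
O..............O
O..............O
O..............O
O..............O
................
.O............O.

Derivation:
Op 1 fold_up: fold axis h@8; visible region now rows[0,8) x cols[0,16) = 8x16
Op 2 fold_right: fold axis v@8; visible region now rows[0,8) x cols[8,16) = 8x8
Op 3 fold_down: fold axis h@4; visible region now rows[4,8) x cols[8,16) = 4x8
Op 4 cut(3, 6): punch at orig (7,14); cuts so far [(7, 14)]; region rows[4,8) x cols[8,16) = 4x8
Op 5 cut(1, 7): punch at orig (5,15); cuts so far [(5, 15), (7, 14)]; region rows[4,8) x cols[8,16) = 4x8
Op 6 cut(0, 7): punch at orig (4,15); cuts so far [(4, 15), (5, 15), (7, 14)]; region rows[4,8) x cols[8,16) = 4x8
Unfold 1 (reflect across h@4): 6 holes -> [(0, 14), (2, 15), (3, 15), (4, 15), (5, 15), (7, 14)]
Unfold 2 (reflect across v@8): 12 holes -> [(0, 1), (0, 14), (2, 0), (2, 15), (3, 0), (3, 15), (4, 0), (4, 15), (5, 0), (5, 15), (7, 1), (7, 14)]
Unfold 3 (reflect across h@8): 24 holes -> [(0, 1), (0, 14), (2, 0), (2, 15), (3, 0), (3, 15), (4, 0), (4, 15), (5, 0), (5, 15), (7, 1), (7, 14), (8, 1), (8, 14), (10, 0), (10, 15), (11, 0), (11, 15), (12, 0), (12, 15), (13, 0), (13, 15), (15, 1), (15, 14)]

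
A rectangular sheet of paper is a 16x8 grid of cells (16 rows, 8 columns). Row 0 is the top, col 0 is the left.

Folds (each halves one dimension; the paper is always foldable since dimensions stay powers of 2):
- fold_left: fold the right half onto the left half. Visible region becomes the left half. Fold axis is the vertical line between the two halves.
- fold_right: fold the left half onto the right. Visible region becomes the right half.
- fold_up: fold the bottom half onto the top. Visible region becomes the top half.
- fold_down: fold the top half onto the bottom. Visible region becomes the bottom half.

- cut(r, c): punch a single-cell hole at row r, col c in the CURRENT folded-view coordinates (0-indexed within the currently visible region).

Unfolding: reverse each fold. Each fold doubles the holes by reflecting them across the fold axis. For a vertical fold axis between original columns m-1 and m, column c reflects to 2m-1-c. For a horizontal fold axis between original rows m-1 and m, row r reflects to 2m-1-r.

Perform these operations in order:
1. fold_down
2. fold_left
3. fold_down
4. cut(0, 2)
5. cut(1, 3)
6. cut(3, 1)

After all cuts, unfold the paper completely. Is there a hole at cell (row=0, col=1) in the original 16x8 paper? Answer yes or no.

Answer: yes

Derivation:
Op 1 fold_down: fold axis h@8; visible region now rows[8,16) x cols[0,8) = 8x8
Op 2 fold_left: fold axis v@4; visible region now rows[8,16) x cols[0,4) = 8x4
Op 3 fold_down: fold axis h@12; visible region now rows[12,16) x cols[0,4) = 4x4
Op 4 cut(0, 2): punch at orig (12,2); cuts so far [(12, 2)]; region rows[12,16) x cols[0,4) = 4x4
Op 5 cut(1, 3): punch at orig (13,3); cuts so far [(12, 2), (13, 3)]; region rows[12,16) x cols[0,4) = 4x4
Op 6 cut(3, 1): punch at orig (15,1); cuts so far [(12, 2), (13, 3), (15, 1)]; region rows[12,16) x cols[0,4) = 4x4
Unfold 1 (reflect across h@12): 6 holes -> [(8, 1), (10, 3), (11, 2), (12, 2), (13, 3), (15, 1)]
Unfold 2 (reflect across v@4): 12 holes -> [(8, 1), (8, 6), (10, 3), (10, 4), (11, 2), (11, 5), (12, 2), (12, 5), (13, 3), (13, 4), (15, 1), (15, 6)]
Unfold 3 (reflect across h@8): 24 holes -> [(0, 1), (0, 6), (2, 3), (2, 4), (3, 2), (3, 5), (4, 2), (4, 5), (5, 3), (5, 4), (7, 1), (7, 6), (8, 1), (8, 6), (10, 3), (10, 4), (11, 2), (11, 5), (12, 2), (12, 5), (13, 3), (13, 4), (15, 1), (15, 6)]
Holes: [(0, 1), (0, 6), (2, 3), (2, 4), (3, 2), (3, 5), (4, 2), (4, 5), (5, 3), (5, 4), (7, 1), (7, 6), (8, 1), (8, 6), (10, 3), (10, 4), (11, 2), (11, 5), (12, 2), (12, 5), (13, 3), (13, 4), (15, 1), (15, 6)]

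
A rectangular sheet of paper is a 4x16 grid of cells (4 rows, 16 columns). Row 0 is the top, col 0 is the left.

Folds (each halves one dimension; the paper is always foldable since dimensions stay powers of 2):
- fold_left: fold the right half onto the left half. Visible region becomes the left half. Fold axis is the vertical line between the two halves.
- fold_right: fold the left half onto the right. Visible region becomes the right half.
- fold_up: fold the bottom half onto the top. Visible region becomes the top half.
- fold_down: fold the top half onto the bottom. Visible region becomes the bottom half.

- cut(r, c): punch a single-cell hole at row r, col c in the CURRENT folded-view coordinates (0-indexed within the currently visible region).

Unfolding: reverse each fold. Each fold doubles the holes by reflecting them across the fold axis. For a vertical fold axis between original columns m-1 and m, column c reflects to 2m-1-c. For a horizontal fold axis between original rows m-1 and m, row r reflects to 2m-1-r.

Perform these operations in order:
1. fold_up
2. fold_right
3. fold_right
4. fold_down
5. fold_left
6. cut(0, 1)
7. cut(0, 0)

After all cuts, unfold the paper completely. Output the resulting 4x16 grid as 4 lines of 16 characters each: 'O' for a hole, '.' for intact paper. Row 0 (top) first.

Op 1 fold_up: fold axis h@2; visible region now rows[0,2) x cols[0,16) = 2x16
Op 2 fold_right: fold axis v@8; visible region now rows[0,2) x cols[8,16) = 2x8
Op 3 fold_right: fold axis v@12; visible region now rows[0,2) x cols[12,16) = 2x4
Op 4 fold_down: fold axis h@1; visible region now rows[1,2) x cols[12,16) = 1x4
Op 5 fold_left: fold axis v@14; visible region now rows[1,2) x cols[12,14) = 1x2
Op 6 cut(0, 1): punch at orig (1,13); cuts so far [(1, 13)]; region rows[1,2) x cols[12,14) = 1x2
Op 7 cut(0, 0): punch at orig (1,12); cuts so far [(1, 12), (1, 13)]; region rows[1,2) x cols[12,14) = 1x2
Unfold 1 (reflect across v@14): 4 holes -> [(1, 12), (1, 13), (1, 14), (1, 15)]
Unfold 2 (reflect across h@1): 8 holes -> [(0, 12), (0, 13), (0, 14), (0, 15), (1, 12), (1, 13), (1, 14), (1, 15)]
Unfold 3 (reflect across v@12): 16 holes -> [(0, 8), (0, 9), (0, 10), (0, 11), (0, 12), (0, 13), (0, 14), (0, 15), (1, 8), (1, 9), (1, 10), (1, 11), (1, 12), (1, 13), (1, 14), (1, 15)]
Unfold 4 (reflect across v@8): 32 holes -> [(0, 0), (0, 1), (0, 2), (0, 3), (0, 4), (0, 5), (0, 6), (0, 7), (0, 8), (0, 9), (0, 10), (0, 11), (0, 12), (0, 13), (0, 14), (0, 15), (1, 0), (1, 1), (1, 2), (1, 3), (1, 4), (1, 5), (1, 6), (1, 7), (1, 8), (1, 9), (1, 10), (1, 11), (1, 12), (1, 13), (1, 14), (1, 15)]
Unfold 5 (reflect across h@2): 64 holes -> [(0, 0), (0, 1), (0, 2), (0, 3), (0, 4), (0, 5), (0, 6), (0, 7), (0, 8), (0, 9), (0, 10), (0, 11), (0, 12), (0, 13), (0, 14), (0, 15), (1, 0), (1, 1), (1, 2), (1, 3), (1, 4), (1, 5), (1, 6), (1, 7), (1, 8), (1, 9), (1, 10), (1, 11), (1, 12), (1, 13), (1, 14), (1, 15), (2, 0), (2, 1), (2, 2), (2, 3), (2, 4), (2, 5), (2, 6), (2, 7), (2, 8), (2, 9), (2, 10), (2, 11), (2, 12), (2, 13), (2, 14), (2, 15), (3, 0), (3, 1), (3, 2), (3, 3), (3, 4), (3, 5), (3, 6), (3, 7), (3, 8), (3, 9), (3, 10), (3, 11), (3, 12), (3, 13), (3, 14), (3, 15)]

Answer: OOOOOOOOOOOOOOOO
OOOOOOOOOOOOOOOO
OOOOOOOOOOOOOOOO
OOOOOOOOOOOOOOOO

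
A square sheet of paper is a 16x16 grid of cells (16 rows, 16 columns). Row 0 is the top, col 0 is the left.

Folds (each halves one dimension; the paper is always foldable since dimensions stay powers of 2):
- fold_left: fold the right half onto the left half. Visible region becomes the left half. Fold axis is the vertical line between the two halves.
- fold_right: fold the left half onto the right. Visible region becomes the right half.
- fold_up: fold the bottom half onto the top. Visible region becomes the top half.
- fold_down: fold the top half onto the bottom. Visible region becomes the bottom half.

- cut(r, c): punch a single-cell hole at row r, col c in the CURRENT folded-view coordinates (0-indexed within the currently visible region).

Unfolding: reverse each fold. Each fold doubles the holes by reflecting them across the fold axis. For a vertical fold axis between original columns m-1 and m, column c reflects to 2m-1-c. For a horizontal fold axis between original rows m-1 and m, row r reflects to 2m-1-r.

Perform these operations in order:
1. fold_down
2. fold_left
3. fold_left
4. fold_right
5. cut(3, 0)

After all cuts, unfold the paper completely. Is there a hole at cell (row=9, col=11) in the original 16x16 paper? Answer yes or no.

Answer: no

Derivation:
Op 1 fold_down: fold axis h@8; visible region now rows[8,16) x cols[0,16) = 8x16
Op 2 fold_left: fold axis v@8; visible region now rows[8,16) x cols[0,8) = 8x8
Op 3 fold_left: fold axis v@4; visible region now rows[8,16) x cols[0,4) = 8x4
Op 4 fold_right: fold axis v@2; visible region now rows[8,16) x cols[2,4) = 8x2
Op 5 cut(3, 0): punch at orig (11,2); cuts so far [(11, 2)]; region rows[8,16) x cols[2,4) = 8x2
Unfold 1 (reflect across v@2): 2 holes -> [(11, 1), (11, 2)]
Unfold 2 (reflect across v@4): 4 holes -> [(11, 1), (11, 2), (11, 5), (11, 6)]
Unfold 3 (reflect across v@8): 8 holes -> [(11, 1), (11, 2), (11, 5), (11, 6), (11, 9), (11, 10), (11, 13), (11, 14)]
Unfold 4 (reflect across h@8): 16 holes -> [(4, 1), (4, 2), (4, 5), (4, 6), (4, 9), (4, 10), (4, 13), (4, 14), (11, 1), (11, 2), (11, 5), (11, 6), (11, 9), (11, 10), (11, 13), (11, 14)]
Holes: [(4, 1), (4, 2), (4, 5), (4, 6), (4, 9), (4, 10), (4, 13), (4, 14), (11, 1), (11, 2), (11, 5), (11, 6), (11, 9), (11, 10), (11, 13), (11, 14)]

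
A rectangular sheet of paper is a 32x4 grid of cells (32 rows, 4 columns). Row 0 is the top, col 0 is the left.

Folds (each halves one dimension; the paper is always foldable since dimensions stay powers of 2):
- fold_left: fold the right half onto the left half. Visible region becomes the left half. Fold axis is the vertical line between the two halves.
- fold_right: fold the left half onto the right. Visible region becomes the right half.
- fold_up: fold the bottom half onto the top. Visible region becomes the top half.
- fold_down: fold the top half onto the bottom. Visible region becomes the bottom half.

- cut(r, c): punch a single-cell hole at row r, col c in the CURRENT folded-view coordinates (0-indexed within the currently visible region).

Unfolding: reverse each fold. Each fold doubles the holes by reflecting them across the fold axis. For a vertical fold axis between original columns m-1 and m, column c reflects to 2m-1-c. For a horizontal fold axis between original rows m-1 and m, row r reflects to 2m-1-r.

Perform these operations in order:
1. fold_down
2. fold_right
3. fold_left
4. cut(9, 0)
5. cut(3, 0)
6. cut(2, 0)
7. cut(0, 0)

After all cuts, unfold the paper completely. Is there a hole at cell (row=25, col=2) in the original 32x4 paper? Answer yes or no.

Op 1 fold_down: fold axis h@16; visible region now rows[16,32) x cols[0,4) = 16x4
Op 2 fold_right: fold axis v@2; visible region now rows[16,32) x cols[2,4) = 16x2
Op 3 fold_left: fold axis v@3; visible region now rows[16,32) x cols[2,3) = 16x1
Op 4 cut(9, 0): punch at orig (25,2); cuts so far [(25, 2)]; region rows[16,32) x cols[2,3) = 16x1
Op 5 cut(3, 0): punch at orig (19,2); cuts so far [(19, 2), (25, 2)]; region rows[16,32) x cols[2,3) = 16x1
Op 6 cut(2, 0): punch at orig (18,2); cuts so far [(18, 2), (19, 2), (25, 2)]; region rows[16,32) x cols[2,3) = 16x1
Op 7 cut(0, 0): punch at orig (16,2); cuts so far [(16, 2), (18, 2), (19, 2), (25, 2)]; region rows[16,32) x cols[2,3) = 16x1
Unfold 1 (reflect across v@3): 8 holes -> [(16, 2), (16, 3), (18, 2), (18, 3), (19, 2), (19, 3), (25, 2), (25, 3)]
Unfold 2 (reflect across v@2): 16 holes -> [(16, 0), (16, 1), (16, 2), (16, 3), (18, 0), (18, 1), (18, 2), (18, 3), (19, 0), (19, 1), (19, 2), (19, 3), (25, 0), (25, 1), (25, 2), (25, 3)]
Unfold 3 (reflect across h@16): 32 holes -> [(6, 0), (6, 1), (6, 2), (6, 3), (12, 0), (12, 1), (12, 2), (12, 3), (13, 0), (13, 1), (13, 2), (13, 3), (15, 0), (15, 1), (15, 2), (15, 3), (16, 0), (16, 1), (16, 2), (16, 3), (18, 0), (18, 1), (18, 2), (18, 3), (19, 0), (19, 1), (19, 2), (19, 3), (25, 0), (25, 1), (25, 2), (25, 3)]
Holes: [(6, 0), (6, 1), (6, 2), (6, 3), (12, 0), (12, 1), (12, 2), (12, 3), (13, 0), (13, 1), (13, 2), (13, 3), (15, 0), (15, 1), (15, 2), (15, 3), (16, 0), (16, 1), (16, 2), (16, 3), (18, 0), (18, 1), (18, 2), (18, 3), (19, 0), (19, 1), (19, 2), (19, 3), (25, 0), (25, 1), (25, 2), (25, 3)]

Answer: yes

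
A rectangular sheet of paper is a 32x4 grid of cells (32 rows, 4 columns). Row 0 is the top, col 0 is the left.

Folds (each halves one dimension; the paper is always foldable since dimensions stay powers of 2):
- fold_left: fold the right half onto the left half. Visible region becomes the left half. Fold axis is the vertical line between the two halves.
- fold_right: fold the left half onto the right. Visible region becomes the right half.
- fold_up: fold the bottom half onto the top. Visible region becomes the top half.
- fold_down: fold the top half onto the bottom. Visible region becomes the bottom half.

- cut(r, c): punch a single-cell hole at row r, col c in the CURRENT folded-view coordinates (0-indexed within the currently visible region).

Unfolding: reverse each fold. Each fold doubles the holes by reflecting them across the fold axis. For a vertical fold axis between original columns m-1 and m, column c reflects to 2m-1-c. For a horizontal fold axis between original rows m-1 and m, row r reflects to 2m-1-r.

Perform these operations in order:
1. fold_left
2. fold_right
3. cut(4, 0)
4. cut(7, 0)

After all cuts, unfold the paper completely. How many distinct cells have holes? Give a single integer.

Op 1 fold_left: fold axis v@2; visible region now rows[0,32) x cols[0,2) = 32x2
Op 2 fold_right: fold axis v@1; visible region now rows[0,32) x cols[1,2) = 32x1
Op 3 cut(4, 0): punch at orig (4,1); cuts so far [(4, 1)]; region rows[0,32) x cols[1,2) = 32x1
Op 4 cut(7, 0): punch at orig (7,1); cuts so far [(4, 1), (7, 1)]; region rows[0,32) x cols[1,2) = 32x1
Unfold 1 (reflect across v@1): 4 holes -> [(4, 0), (4, 1), (7, 0), (7, 1)]
Unfold 2 (reflect across v@2): 8 holes -> [(4, 0), (4, 1), (4, 2), (4, 3), (7, 0), (7, 1), (7, 2), (7, 3)]

Answer: 8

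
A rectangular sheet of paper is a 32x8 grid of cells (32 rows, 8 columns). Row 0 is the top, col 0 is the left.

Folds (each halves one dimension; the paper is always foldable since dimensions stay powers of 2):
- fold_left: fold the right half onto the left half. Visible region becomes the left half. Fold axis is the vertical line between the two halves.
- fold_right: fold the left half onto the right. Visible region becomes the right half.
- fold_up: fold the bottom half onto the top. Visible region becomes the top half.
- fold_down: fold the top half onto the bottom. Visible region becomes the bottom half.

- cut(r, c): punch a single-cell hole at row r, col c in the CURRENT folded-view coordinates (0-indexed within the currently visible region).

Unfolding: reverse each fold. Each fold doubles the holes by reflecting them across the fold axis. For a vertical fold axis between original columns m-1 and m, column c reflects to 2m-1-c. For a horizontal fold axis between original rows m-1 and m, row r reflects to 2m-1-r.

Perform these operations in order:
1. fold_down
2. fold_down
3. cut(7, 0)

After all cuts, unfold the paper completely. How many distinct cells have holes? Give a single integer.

Answer: 4

Derivation:
Op 1 fold_down: fold axis h@16; visible region now rows[16,32) x cols[0,8) = 16x8
Op 2 fold_down: fold axis h@24; visible region now rows[24,32) x cols[0,8) = 8x8
Op 3 cut(7, 0): punch at orig (31,0); cuts so far [(31, 0)]; region rows[24,32) x cols[0,8) = 8x8
Unfold 1 (reflect across h@24): 2 holes -> [(16, 0), (31, 0)]
Unfold 2 (reflect across h@16): 4 holes -> [(0, 0), (15, 0), (16, 0), (31, 0)]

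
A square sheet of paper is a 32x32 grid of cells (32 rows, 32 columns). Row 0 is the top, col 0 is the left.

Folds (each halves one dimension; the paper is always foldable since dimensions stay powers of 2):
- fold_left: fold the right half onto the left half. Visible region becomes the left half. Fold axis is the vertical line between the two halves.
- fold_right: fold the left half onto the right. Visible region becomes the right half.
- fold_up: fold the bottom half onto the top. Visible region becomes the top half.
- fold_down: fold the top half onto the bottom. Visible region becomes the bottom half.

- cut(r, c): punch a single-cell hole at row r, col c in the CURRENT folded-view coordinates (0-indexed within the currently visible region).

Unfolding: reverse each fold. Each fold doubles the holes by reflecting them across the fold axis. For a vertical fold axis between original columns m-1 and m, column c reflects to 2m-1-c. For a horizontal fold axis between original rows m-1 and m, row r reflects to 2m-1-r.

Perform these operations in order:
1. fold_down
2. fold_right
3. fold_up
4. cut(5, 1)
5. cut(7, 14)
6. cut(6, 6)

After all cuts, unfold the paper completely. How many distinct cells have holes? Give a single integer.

Op 1 fold_down: fold axis h@16; visible region now rows[16,32) x cols[0,32) = 16x32
Op 2 fold_right: fold axis v@16; visible region now rows[16,32) x cols[16,32) = 16x16
Op 3 fold_up: fold axis h@24; visible region now rows[16,24) x cols[16,32) = 8x16
Op 4 cut(5, 1): punch at orig (21,17); cuts so far [(21, 17)]; region rows[16,24) x cols[16,32) = 8x16
Op 5 cut(7, 14): punch at orig (23,30); cuts so far [(21, 17), (23, 30)]; region rows[16,24) x cols[16,32) = 8x16
Op 6 cut(6, 6): punch at orig (22,22); cuts so far [(21, 17), (22, 22), (23, 30)]; region rows[16,24) x cols[16,32) = 8x16
Unfold 1 (reflect across h@24): 6 holes -> [(21, 17), (22, 22), (23, 30), (24, 30), (25, 22), (26, 17)]
Unfold 2 (reflect across v@16): 12 holes -> [(21, 14), (21, 17), (22, 9), (22, 22), (23, 1), (23, 30), (24, 1), (24, 30), (25, 9), (25, 22), (26, 14), (26, 17)]
Unfold 3 (reflect across h@16): 24 holes -> [(5, 14), (5, 17), (6, 9), (6, 22), (7, 1), (7, 30), (8, 1), (8, 30), (9, 9), (9, 22), (10, 14), (10, 17), (21, 14), (21, 17), (22, 9), (22, 22), (23, 1), (23, 30), (24, 1), (24, 30), (25, 9), (25, 22), (26, 14), (26, 17)]

Answer: 24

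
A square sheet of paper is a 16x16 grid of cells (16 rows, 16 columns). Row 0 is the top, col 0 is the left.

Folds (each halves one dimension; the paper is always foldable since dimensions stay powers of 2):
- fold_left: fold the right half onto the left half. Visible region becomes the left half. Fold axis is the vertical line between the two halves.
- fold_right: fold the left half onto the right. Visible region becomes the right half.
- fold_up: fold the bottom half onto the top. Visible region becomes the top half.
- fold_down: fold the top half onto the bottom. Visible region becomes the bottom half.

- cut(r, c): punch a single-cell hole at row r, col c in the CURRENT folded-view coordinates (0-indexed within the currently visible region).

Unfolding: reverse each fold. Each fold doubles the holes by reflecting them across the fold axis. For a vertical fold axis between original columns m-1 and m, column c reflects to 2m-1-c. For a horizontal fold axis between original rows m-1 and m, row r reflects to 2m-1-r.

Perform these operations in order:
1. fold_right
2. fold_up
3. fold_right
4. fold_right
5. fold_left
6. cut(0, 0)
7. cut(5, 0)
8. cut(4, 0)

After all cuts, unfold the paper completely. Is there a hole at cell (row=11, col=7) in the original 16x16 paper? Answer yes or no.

Op 1 fold_right: fold axis v@8; visible region now rows[0,16) x cols[8,16) = 16x8
Op 2 fold_up: fold axis h@8; visible region now rows[0,8) x cols[8,16) = 8x8
Op 3 fold_right: fold axis v@12; visible region now rows[0,8) x cols[12,16) = 8x4
Op 4 fold_right: fold axis v@14; visible region now rows[0,8) x cols[14,16) = 8x2
Op 5 fold_left: fold axis v@15; visible region now rows[0,8) x cols[14,15) = 8x1
Op 6 cut(0, 0): punch at orig (0,14); cuts so far [(0, 14)]; region rows[0,8) x cols[14,15) = 8x1
Op 7 cut(5, 0): punch at orig (5,14); cuts so far [(0, 14), (5, 14)]; region rows[0,8) x cols[14,15) = 8x1
Op 8 cut(4, 0): punch at orig (4,14); cuts so far [(0, 14), (4, 14), (5, 14)]; region rows[0,8) x cols[14,15) = 8x1
Unfold 1 (reflect across v@15): 6 holes -> [(0, 14), (0, 15), (4, 14), (4, 15), (5, 14), (5, 15)]
Unfold 2 (reflect across v@14): 12 holes -> [(0, 12), (0, 13), (0, 14), (0, 15), (4, 12), (4, 13), (4, 14), (4, 15), (5, 12), (5, 13), (5, 14), (5, 15)]
Unfold 3 (reflect across v@12): 24 holes -> [(0, 8), (0, 9), (0, 10), (0, 11), (0, 12), (0, 13), (0, 14), (0, 15), (4, 8), (4, 9), (4, 10), (4, 11), (4, 12), (4, 13), (4, 14), (4, 15), (5, 8), (5, 9), (5, 10), (5, 11), (5, 12), (5, 13), (5, 14), (5, 15)]
Unfold 4 (reflect across h@8): 48 holes -> [(0, 8), (0, 9), (0, 10), (0, 11), (0, 12), (0, 13), (0, 14), (0, 15), (4, 8), (4, 9), (4, 10), (4, 11), (4, 12), (4, 13), (4, 14), (4, 15), (5, 8), (5, 9), (5, 10), (5, 11), (5, 12), (5, 13), (5, 14), (5, 15), (10, 8), (10, 9), (10, 10), (10, 11), (10, 12), (10, 13), (10, 14), (10, 15), (11, 8), (11, 9), (11, 10), (11, 11), (11, 12), (11, 13), (11, 14), (11, 15), (15, 8), (15, 9), (15, 10), (15, 11), (15, 12), (15, 13), (15, 14), (15, 15)]
Unfold 5 (reflect across v@8): 96 holes -> [(0, 0), (0, 1), (0, 2), (0, 3), (0, 4), (0, 5), (0, 6), (0, 7), (0, 8), (0, 9), (0, 10), (0, 11), (0, 12), (0, 13), (0, 14), (0, 15), (4, 0), (4, 1), (4, 2), (4, 3), (4, 4), (4, 5), (4, 6), (4, 7), (4, 8), (4, 9), (4, 10), (4, 11), (4, 12), (4, 13), (4, 14), (4, 15), (5, 0), (5, 1), (5, 2), (5, 3), (5, 4), (5, 5), (5, 6), (5, 7), (5, 8), (5, 9), (5, 10), (5, 11), (5, 12), (5, 13), (5, 14), (5, 15), (10, 0), (10, 1), (10, 2), (10, 3), (10, 4), (10, 5), (10, 6), (10, 7), (10, 8), (10, 9), (10, 10), (10, 11), (10, 12), (10, 13), (10, 14), (10, 15), (11, 0), (11, 1), (11, 2), (11, 3), (11, 4), (11, 5), (11, 6), (11, 7), (11, 8), (11, 9), (11, 10), (11, 11), (11, 12), (11, 13), (11, 14), (11, 15), (15, 0), (15, 1), (15, 2), (15, 3), (15, 4), (15, 5), (15, 6), (15, 7), (15, 8), (15, 9), (15, 10), (15, 11), (15, 12), (15, 13), (15, 14), (15, 15)]
Holes: [(0, 0), (0, 1), (0, 2), (0, 3), (0, 4), (0, 5), (0, 6), (0, 7), (0, 8), (0, 9), (0, 10), (0, 11), (0, 12), (0, 13), (0, 14), (0, 15), (4, 0), (4, 1), (4, 2), (4, 3), (4, 4), (4, 5), (4, 6), (4, 7), (4, 8), (4, 9), (4, 10), (4, 11), (4, 12), (4, 13), (4, 14), (4, 15), (5, 0), (5, 1), (5, 2), (5, 3), (5, 4), (5, 5), (5, 6), (5, 7), (5, 8), (5, 9), (5, 10), (5, 11), (5, 12), (5, 13), (5, 14), (5, 15), (10, 0), (10, 1), (10, 2), (10, 3), (10, 4), (10, 5), (10, 6), (10, 7), (10, 8), (10, 9), (10, 10), (10, 11), (10, 12), (10, 13), (10, 14), (10, 15), (11, 0), (11, 1), (11, 2), (11, 3), (11, 4), (11, 5), (11, 6), (11, 7), (11, 8), (11, 9), (11, 10), (11, 11), (11, 12), (11, 13), (11, 14), (11, 15), (15, 0), (15, 1), (15, 2), (15, 3), (15, 4), (15, 5), (15, 6), (15, 7), (15, 8), (15, 9), (15, 10), (15, 11), (15, 12), (15, 13), (15, 14), (15, 15)]

Answer: yes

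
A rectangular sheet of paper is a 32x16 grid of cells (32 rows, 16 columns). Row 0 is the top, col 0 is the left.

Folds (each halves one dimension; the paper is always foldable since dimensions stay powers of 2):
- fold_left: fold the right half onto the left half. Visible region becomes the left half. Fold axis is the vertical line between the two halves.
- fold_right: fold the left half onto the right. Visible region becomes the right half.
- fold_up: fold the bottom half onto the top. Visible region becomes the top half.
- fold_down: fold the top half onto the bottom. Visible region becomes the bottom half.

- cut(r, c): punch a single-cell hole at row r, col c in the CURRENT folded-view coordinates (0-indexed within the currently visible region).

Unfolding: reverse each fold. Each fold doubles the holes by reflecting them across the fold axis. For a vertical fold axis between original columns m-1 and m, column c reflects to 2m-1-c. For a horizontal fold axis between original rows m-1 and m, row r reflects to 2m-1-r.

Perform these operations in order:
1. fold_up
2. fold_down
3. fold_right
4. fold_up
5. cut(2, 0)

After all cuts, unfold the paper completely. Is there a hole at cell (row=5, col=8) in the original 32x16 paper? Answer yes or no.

Op 1 fold_up: fold axis h@16; visible region now rows[0,16) x cols[0,16) = 16x16
Op 2 fold_down: fold axis h@8; visible region now rows[8,16) x cols[0,16) = 8x16
Op 3 fold_right: fold axis v@8; visible region now rows[8,16) x cols[8,16) = 8x8
Op 4 fold_up: fold axis h@12; visible region now rows[8,12) x cols[8,16) = 4x8
Op 5 cut(2, 0): punch at orig (10,8); cuts so far [(10, 8)]; region rows[8,12) x cols[8,16) = 4x8
Unfold 1 (reflect across h@12): 2 holes -> [(10, 8), (13, 8)]
Unfold 2 (reflect across v@8): 4 holes -> [(10, 7), (10, 8), (13, 7), (13, 8)]
Unfold 3 (reflect across h@8): 8 holes -> [(2, 7), (2, 8), (5, 7), (5, 8), (10, 7), (10, 8), (13, 7), (13, 8)]
Unfold 4 (reflect across h@16): 16 holes -> [(2, 7), (2, 8), (5, 7), (5, 8), (10, 7), (10, 8), (13, 7), (13, 8), (18, 7), (18, 8), (21, 7), (21, 8), (26, 7), (26, 8), (29, 7), (29, 8)]
Holes: [(2, 7), (2, 8), (5, 7), (5, 8), (10, 7), (10, 8), (13, 7), (13, 8), (18, 7), (18, 8), (21, 7), (21, 8), (26, 7), (26, 8), (29, 7), (29, 8)]

Answer: yes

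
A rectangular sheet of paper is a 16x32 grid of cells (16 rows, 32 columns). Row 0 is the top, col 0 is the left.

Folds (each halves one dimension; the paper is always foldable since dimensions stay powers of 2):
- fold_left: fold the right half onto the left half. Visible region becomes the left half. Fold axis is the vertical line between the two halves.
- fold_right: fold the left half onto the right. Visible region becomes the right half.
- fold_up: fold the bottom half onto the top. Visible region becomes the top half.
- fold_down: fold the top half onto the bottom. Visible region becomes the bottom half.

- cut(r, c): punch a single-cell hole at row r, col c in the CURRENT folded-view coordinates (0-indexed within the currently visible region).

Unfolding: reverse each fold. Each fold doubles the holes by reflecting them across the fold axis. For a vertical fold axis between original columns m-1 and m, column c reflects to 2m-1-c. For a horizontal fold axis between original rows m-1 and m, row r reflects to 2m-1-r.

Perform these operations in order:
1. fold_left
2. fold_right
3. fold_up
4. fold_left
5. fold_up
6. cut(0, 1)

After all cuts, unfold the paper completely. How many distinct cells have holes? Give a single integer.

Answer: 32

Derivation:
Op 1 fold_left: fold axis v@16; visible region now rows[0,16) x cols[0,16) = 16x16
Op 2 fold_right: fold axis v@8; visible region now rows[0,16) x cols[8,16) = 16x8
Op 3 fold_up: fold axis h@8; visible region now rows[0,8) x cols[8,16) = 8x8
Op 4 fold_left: fold axis v@12; visible region now rows[0,8) x cols[8,12) = 8x4
Op 5 fold_up: fold axis h@4; visible region now rows[0,4) x cols[8,12) = 4x4
Op 6 cut(0, 1): punch at orig (0,9); cuts so far [(0, 9)]; region rows[0,4) x cols[8,12) = 4x4
Unfold 1 (reflect across h@4): 2 holes -> [(0, 9), (7, 9)]
Unfold 2 (reflect across v@12): 4 holes -> [(0, 9), (0, 14), (7, 9), (7, 14)]
Unfold 3 (reflect across h@8): 8 holes -> [(0, 9), (0, 14), (7, 9), (7, 14), (8, 9), (8, 14), (15, 9), (15, 14)]
Unfold 4 (reflect across v@8): 16 holes -> [(0, 1), (0, 6), (0, 9), (0, 14), (7, 1), (7, 6), (7, 9), (7, 14), (8, 1), (8, 6), (8, 9), (8, 14), (15, 1), (15, 6), (15, 9), (15, 14)]
Unfold 5 (reflect across v@16): 32 holes -> [(0, 1), (0, 6), (0, 9), (0, 14), (0, 17), (0, 22), (0, 25), (0, 30), (7, 1), (7, 6), (7, 9), (7, 14), (7, 17), (7, 22), (7, 25), (7, 30), (8, 1), (8, 6), (8, 9), (8, 14), (8, 17), (8, 22), (8, 25), (8, 30), (15, 1), (15, 6), (15, 9), (15, 14), (15, 17), (15, 22), (15, 25), (15, 30)]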